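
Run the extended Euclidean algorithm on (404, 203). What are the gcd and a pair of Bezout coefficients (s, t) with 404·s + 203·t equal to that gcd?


Euclidean algorithm on (404, 203) — divide until remainder is 0:
  404 = 1 · 203 + 201
  203 = 1 · 201 + 2
  201 = 100 · 2 + 1
  2 = 2 · 1 + 0
gcd(404, 203) = 1.
Track Bezout coefficients alongside the remainders: start with r₀ = 404 = a·1 + b·0 (s = 1, t = 0) and r₁ = 203 = a·0 + b·1 (s = 0, t = 1); each new remainder r_{k+1} = r_{k-1} − q_k·r_k inherits s_{k+1} = s_{k-1} − q_k·s_k, t_{k+1} = t_{k-1} − q_k·t_k, so r_k = a·s_k + b·t_k at every step:
  q = 1: r = 201, s = 1 − 1·0 = 1, t = 0 − 1·1 = -1  (check: 404·1 + 203·(-1) = 201)
  q = 1: r = 2, s = 0 − 1·1 = -1, t = 1 − 1·(-1) = 2  (check: 404·(-1) + 203·2 = 2)
  q = 100: r = 1, s = 1 − 100·(-1) = 101, t = -1 − 100·2 = -201  (check: 404·101 + 203·(-201) = 1)
The row with r = 1 (the gcd) gives the Bezout coefficients s = 101, t = -201.
Result: 404 · (101) + 203 · (-201) = 1.

gcd(404, 203) = 1; s = 101, t = -201 (check: 404·101 + 203·(-201) = 1).


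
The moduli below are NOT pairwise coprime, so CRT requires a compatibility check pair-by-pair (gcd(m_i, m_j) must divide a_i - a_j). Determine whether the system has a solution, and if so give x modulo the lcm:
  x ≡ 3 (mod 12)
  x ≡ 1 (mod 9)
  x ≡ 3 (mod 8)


Moduli 12, 9, 8 are not pairwise coprime, so CRT works modulo lcm(m_i) when all pairwise compatibility conditions hold.
Pairwise compatibility: gcd(m_i, m_j) must divide a_i - a_j for every pair.
Merge one congruence at a time:
  Start: x ≡ 3 (mod 12).
  Combine with x ≡ 1 (mod 9): gcd(12, 9) = 3, and 1 - 3 = -2 is NOT divisible by 3.
    ⇒ system is inconsistent (no integer solution).

No solution (the system is inconsistent).


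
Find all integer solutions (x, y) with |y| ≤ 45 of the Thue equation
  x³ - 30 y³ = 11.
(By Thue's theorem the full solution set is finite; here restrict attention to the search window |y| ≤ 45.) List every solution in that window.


The equation is x³ - 30y³ = 11. For fixed y, x³ = 30·y³ + 11, so a solution requires the RHS to be a perfect cube.
Strategy: iterate y from -45 to 45, compute RHS = 30·y³ + 11, and check whether it is a (positive or negative) perfect cube.
Check small values of y:
  y = 0: RHS = 11 is not a perfect cube.
  y = 1: RHS = 41 is not a perfect cube.
  y = -1: RHS = -19 is not a perfect cube.
  y = 2: RHS = 251 is not a perfect cube.
  y = -2: RHS = -229 is not a perfect cube.
  y = 3: RHS = 821 is not a perfect cube.
  y = -3: RHS = -799 is not a perfect cube.
Continuing the search up to |y| = 45 finds no solutions either.
No (x, y) in the scanned range satisfies the equation.

No integer solutions with |y| ≤ 45.


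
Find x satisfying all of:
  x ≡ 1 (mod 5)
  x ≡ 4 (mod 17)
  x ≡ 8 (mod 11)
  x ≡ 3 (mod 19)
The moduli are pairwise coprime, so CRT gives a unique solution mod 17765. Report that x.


Product of moduli M = 5 · 17 · 11 · 19 = 17765.
Merge one congruence at a time:
  Start: x ≡ 1 (mod 5).
  Combine with x ≡ 4 (mod 17); new modulus lcm = 85.
    Write x = 1 + 5·t and substitute into x ≡ 4 (mod 17): 5·t ≡ 4 − 1 = 3 (mod 17).
    The inverse of 5 mod 17 is 7 (since 5·7 = 35 = 2·17 + 1), so t ≡ 7·3 = 21 ≡ 4 (mod 17).
    Then x = 1 + 5·4 = 21, valid modulo lcm(5, 17) = 85: x ≡ 21 (mod 85).
  Combine with x ≡ 8 (mod 11); new modulus lcm = 935.
    Write x = 21 + 85·t and substitute into x ≡ 8 (mod 11): 85·t ≡ 8 − 21 = -13 (mod 11).
    Reduce coefficients mod 11: 8·t ≡ 9 (mod 11).
    The inverse of 8 mod 11 is 7 (since 8·7 = 56 = 5·11 + 1), so t ≡ 7·9 = 63 ≡ 8 (mod 11).
    Then x = 21 + 85·8 = 701, valid modulo lcm(85, 11) = 935: x ≡ 701 (mod 935).
  Combine with x ≡ 3 (mod 19); new modulus lcm = 17765.
    Write x = 701 + 935·t and substitute into x ≡ 3 (mod 19): 935·t ≡ 3 − 701 = -698 (mod 19).
    Reduce coefficients mod 19: 4·t ≡ 5 (mod 19).
    The inverse of 4 mod 19 is 5 (since 4·5 = 20 = 1·19 + 1), so t ≡ 5·5 = 25 ≡ 6 (mod 19).
    Then x = 701 + 935·6 = 6311, valid modulo lcm(935, 19) = 17765: x ≡ 6311 (mod 17765).
Verify against each original: 6311 mod 5 = 1, 6311 mod 17 = 4, 6311 mod 11 = 8, 6311 mod 19 = 3.

x ≡ 6311 (mod 17765).


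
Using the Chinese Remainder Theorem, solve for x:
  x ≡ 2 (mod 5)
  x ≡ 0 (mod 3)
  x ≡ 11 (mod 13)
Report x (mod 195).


Moduli 5, 3, 13 are pairwise coprime; by CRT there is a unique solution modulo M = 5 · 3 · 13 = 195.
Solve pairwise, accumulating the modulus:
  Start with x ≡ 2 (mod 5).
  Combine with x ≡ 0 (mod 3): since gcd(5, 3) = 1, we get a unique residue mod 15.
    Write x = 2 + 5·t and substitute into x ≡ 0 (mod 3): 5·t ≡ 0 − 2 = -2 (mod 3).
    Reduce coefficients mod 3: 2·t ≡ 1 (mod 3).
    The inverse of 2 mod 3 is 2 (since 2·2 = 4 = 1·3 + 1), so t ≡ 2·1 = 2 ≡ 2 (mod 3).
    Then x = 2 + 5·2 = 12, valid modulo lcm(5, 3) = 15: x ≡ 12 (mod 15).
  Combine with x ≡ 11 (mod 13): since gcd(15, 13) = 1, we get a unique residue mod 195.
    Write x = 12 + 15·t and substitute into x ≡ 11 (mod 13): 15·t ≡ 11 − 12 = -1 (mod 13).
    Reduce coefficients mod 13: 2·t ≡ 12 (mod 13).
    The inverse of 2 mod 13 is 7 (since 2·7 = 14 = 1·13 + 1), so t ≡ 7·12 = 84 ≡ 6 (mod 13).
    Then x = 12 + 15·6 = 102, valid modulo lcm(15, 13) = 195: x ≡ 102 (mod 195).
Verify: 102 mod 5 = 2 ✓, 102 mod 3 = 0 ✓, 102 mod 13 = 11 ✓.

x ≡ 102 (mod 195).


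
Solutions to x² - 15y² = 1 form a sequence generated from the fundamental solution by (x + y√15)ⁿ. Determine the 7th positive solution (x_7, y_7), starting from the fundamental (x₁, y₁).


Step 1: Find the fundamental solution (x₁, y₁) of x² - 15y² = 1.
  Expand √15 as a continued fraction. a₀ = ⌊√15⌋ = 3; iterate m_{k+1} = d_k·a_k − m_k, d_{k+1} = (15 − m_{k+1}²)/d_k, a_{k+1} = ⌊(a₀ + m_{k+1})/d_{k+1}⌋ (starting m₀ = 0, d₀ = 1), with convergents p_k = a_k·p_{k-1} + p_{k-2}, q_k = a_k·q_{k-1} + q_{k-2} (p₋₁ = 1, q₋₁ = 0):
  k = 0: a₀ = 3; p₀/q₀ = 3/1; p₀² − 15·q₀² = 9 − 15 = -6.
  k = 1: m = 3, d = 6, a = ⌊(3 + 3)/6⌋ = 1; p/q = (1·3 + 1)/(1·1 + 0) = 4/1; p² − 15·q² = 16 − 15 = 1.
  The first convergent with p² − 15·q² = 1 gives the fundamental solution (x₁, y₁) = (4, 1).
Step 2: Apply the recurrence (x_{n+1}, y_{n+1}) = (x₁x_n + 15y₁y_n, x₁y_n + y₁x_n) repeatedly.
  From (x_1, y_1) = (4, 1): x_2 = 4·4 + 15·1·1 = 31; y_2 = 4·1 + 1·4 = 8.
  From (x_2, y_2) = (31, 8): x_3 = 4·31 + 15·1·8 = 244; y_3 = 4·8 + 1·31 = 63.
  From (x_3, y_3) = (244, 63): x_4 = 4·244 + 15·1·63 = 1921; y_4 = 4·63 + 1·244 = 496.
  From (x_4, y_4) = (1921, 496): x_5 = 4·1921 + 15·1·496 = 15124; y_5 = 4·496 + 1·1921 = 3905.
  From (x_5, y_5) = (15124, 3905): x_6 = 4·15124 + 15·1·3905 = 119071; y_6 = 4·3905 + 1·15124 = 30744.
  From (x_6, y_6) = (119071, 30744): x_7 = 4·119071 + 15·1·30744 = 937444; y_7 = 4·30744 + 1·119071 = 242047.
Step 3: Verify x_7² - 15·y_7² = 878801253136 - 878801253135 = 1 (should be 1). ✓

(x_1, y_1) = (4, 1); (x_7, y_7) = (937444, 242047).


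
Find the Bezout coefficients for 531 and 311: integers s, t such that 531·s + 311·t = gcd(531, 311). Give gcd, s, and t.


Euclidean algorithm on (531, 311) — divide until remainder is 0:
  531 = 1 · 311 + 220
  311 = 1 · 220 + 91
  220 = 2 · 91 + 38
  91 = 2 · 38 + 15
  38 = 2 · 15 + 8
  15 = 1 · 8 + 7
  8 = 1 · 7 + 1
  7 = 7 · 1 + 0
gcd(531, 311) = 1.
Track Bezout coefficients alongside the remainders: start with r₀ = 531 = a·1 + b·0 (s = 1, t = 0) and r₁ = 311 = a·0 + b·1 (s = 0, t = 1); each new remainder r_{k+1} = r_{k-1} − q_k·r_k inherits s_{k+1} = s_{k-1} − q_k·s_k, t_{k+1} = t_{k-1} − q_k·t_k, so r_k = a·s_k + b·t_k at every step:
  q = 1: r = 220, s = 1 − 1·0 = 1, t = 0 − 1·1 = -1  (check: 531·1 + 311·(-1) = 220)
  q = 1: r = 91, s = 0 − 1·1 = -1, t = 1 − 1·(-1) = 2  (check: 531·(-1) + 311·2 = 91)
  q = 2: r = 38, s = 1 − 2·(-1) = 3, t = -1 − 2·2 = -5  (check: 531·3 + 311·(-5) = 38)
  q = 2: r = 15, s = -1 − 2·3 = -7, t = 2 − 2·(-5) = 12  (check: 531·(-7) + 311·12 = 15)
  q = 2: r = 8, s = 3 − 2·(-7) = 17, t = -5 − 2·12 = -29  (check: 531·17 + 311·(-29) = 8)
  q = 1: r = 7, s = -7 − 1·17 = -24, t = 12 − 1·(-29) = 41  (check: 531·(-24) + 311·41 = 7)
  q = 1: r = 1, s = 17 − 1·(-24) = 41, t = -29 − 1·41 = -70  (check: 531·41 + 311·(-70) = 1)
The row with r = 1 (the gcd) gives the Bezout coefficients s = 41, t = -70.
Result: 531 · (41) + 311 · (-70) = 1.

gcd(531, 311) = 1; s = 41, t = -70 (check: 531·41 + 311·(-70) = 1).


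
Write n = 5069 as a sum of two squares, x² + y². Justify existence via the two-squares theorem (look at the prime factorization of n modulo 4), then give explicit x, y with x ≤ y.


Step 1: Factor n = 5069 = 37 · 137.
Step 2: Check the mod-4 condition on each prime factor: 37 ≡ 1 (mod 4), exponent 1; 137 ≡ 1 (mod 4), exponent 1.
All primes ≡ 3 (mod 4) appear to even exponent (or don't appear), so by the two-squares theorem n IS expressible as a sum of two squares.
Step 3: Build a representation. Here n = 37 · 137 is a product of primes ≡ 1 (mod 4). Each prime p ≡ 1 (mod 4) is itself a sum of two squares; find a² by testing p − a² for a perfect square:
  37: 37 − 1² = 36 = 6² ⇒ 37 = 1² + 6².
  137: 137 − 1² = 136, 137 − 2² = 133, 137 − 3² = 128, 137 − 4² = 121 = 11² ⇒ 137 = 4² + 11².
  Combine using the Brahmagupta–Fibonacci identity (a² + b²)(c² + d²) = (ac − bd)² + (ad + bc)² = (ac + bd)² + (ad − bc)²:
  37 · 137 = 5069: from (1² + 6²)(4² + 11²), take (1·4 − 6·11, 1·11 + 6·4) = (4 − 66, 11 + 24) = (-62, 35); dropping signs (only squares matter) gives (62, 35); check 62² + 35² = 3844 + 1225 = 5069 ✓.
Step 4: Order so x ≤ y and verify: 35² + 62² = 1225 + 3844 = 5069 = n. ✓

n = 5069 = 35² + 62² (one valid representation with x ≤ y).


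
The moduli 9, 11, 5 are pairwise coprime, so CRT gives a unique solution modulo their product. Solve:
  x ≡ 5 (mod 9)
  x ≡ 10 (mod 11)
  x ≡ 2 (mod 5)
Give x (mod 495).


Moduli 9, 11, 5 are pairwise coprime; by CRT there is a unique solution modulo M = 9 · 11 · 5 = 495.
Solve pairwise, accumulating the modulus:
  Start with x ≡ 5 (mod 9).
  Combine with x ≡ 10 (mod 11): since gcd(9, 11) = 1, we get a unique residue mod 99.
    Write x = 5 + 9·t and substitute into x ≡ 10 (mod 11): 9·t ≡ 10 − 5 = 5 (mod 11).
    The inverse of 9 mod 11 is 5 (since 9·5 = 45 = 4·11 + 1), so t ≡ 5·5 = 25 ≡ 3 (mod 11).
    Then x = 5 + 9·3 = 32, valid modulo lcm(9, 11) = 99: x ≡ 32 (mod 99).
  Combine with x ≡ 2 (mod 5): since gcd(99, 5) = 1, we get a unique residue mod 495.
    Write x = 32 + 99·t and substitute into x ≡ 2 (mod 5): 99·t ≡ 2 − 32 = -30 (mod 5).
    Reduce coefficients mod 5: 4·t ≡ 0 (mod 5).
    The inverse of 4 mod 5 is 4 (since 4·4 = 16 = 3·5 + 1), so t ≡ 4·0 = 0 ≡ 0 (mod 5).
    Then x = 32 + 99·0 = 32, valid modulo lcm(99, 5) = 495: x ≡ 32 (mod 495).
Verify: 32 mod 9 = 5 ✓, 32 mod 11 = 10 ✓, 32 mod 5 = 2 ✓.

x ≡ 32 (mod 495).


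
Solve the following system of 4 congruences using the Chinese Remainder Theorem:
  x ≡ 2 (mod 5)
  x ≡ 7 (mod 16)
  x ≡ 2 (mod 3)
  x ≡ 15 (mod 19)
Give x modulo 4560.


Product of moduli M = 5 · 16 · 3 · 19 = 4560.
Merge one congruence at a time:
  Start: x ≡ 2 (mod 5).
  Combine with x ≡ 7 (mod 16); new modulus lcm = 80.
    Write x = 2 + 5·t and substitute into x ≡ 7 (mod 16): 5·t ≡ 7 − 2 = 5 (mod 16).
    The inverse of 5 mod 16 is 13 (since 5·13 = 65 = 4·16 + 1), so t ≡ 13·5 = 65 ≡ 1 (mod 16).
    Then x = 2 + 5·1 = 7, valid modulo lcm(5, 16) = 80: x ≡ 7 (mod 80).
  Combine with x ≡ 2 (mod 3); new modulus lcm = 240.
    Write x = 7 + 80·t and substitute into x ≡ 2 (mod 3): 80·t ≡ 2 − 7 = -5 (mod 3).
    Reduce coefficients mod 3: 2·t ≡ 1 (mod 3).
    The inverse of 2 mod 3 is 2 (since 2·2 = 4 = 1·3 + 1), so t ≡ 2·1 = 2 ≡ 2 (mod 3).
    Then x = 7 + 80·2 = 167, valid modulo lcm(80, 3) = 240: x ≡ 167 (mod 240).
  Combine with x ≡ 15 (mod 19); new modulus lcm = 4560.
    Write x = 167 + 240·t and substitute into x ≡ 15 (mod 19): 240·t ≡ 15 − 167 = -152 (mod 19).
    Reduce coefficients mod 19: 12·t ≡ 0 (mod 19).
    The inverse of 12 mod 19 is 8 (since 12·8 = 96 = 5·19 + 1), so t ≡ 8·0 = 0 ≡ 0 (mod 19).
    Then x = 167 + 240·0 = 167, valid modulo lcm(240, 19) = 4560: x ≡ 167 (mod 4560).
Verify against each original: 167 mod 5 = 2, 167 mod 16 = 7, 167 mod 3 = 2, 167 mod 19 = 15.

x ≡ 167 (mod 4560).


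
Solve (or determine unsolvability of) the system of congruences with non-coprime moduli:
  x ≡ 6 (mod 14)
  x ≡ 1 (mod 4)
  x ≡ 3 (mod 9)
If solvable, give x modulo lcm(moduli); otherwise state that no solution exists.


Moduli 14, 4, 9 are not pairwise coprime, so CRT works modulo lcm(m_i) when all pairwise compatibility conditions hold.
Pairwise compatibility: gcd(m_i, m_j) must divide a_i - a_j for every pair.
Merge one congruence at a time:
  Start: x ≡ 6 (mod 14).
  Combine with x ≡ 1 (mod 4): gcd(14, 4) = 2, and 1 - 6 = -5 is NOT divisible by 2.
    ⇒ system is inconsistent (no integer solution).

No solution (the system is inconsistent).


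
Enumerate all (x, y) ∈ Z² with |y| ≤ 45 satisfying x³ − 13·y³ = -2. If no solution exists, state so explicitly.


The equation is x³ - 13y³ = -2. For fixed y, x³ = 13·y³ − 2, so a solution requires the RHS to be a perfect cube.
Strategy: iterate y from -45 to 45, compute RHS = 13·y³ − 2, and check whether it is a (positive or negative) perfect cube.
Check small values of y:
  y = 0: RHS = -2 is not a perfect cube.
  y = 1: RHS = 11 is not a perfect cube.
  y = -1: RHS = -15 is not a perfect cube.
  y = 2: RHS = 102 is not a perfect cube.
  y = -2: RHS = -106 is not a perfect cube.
  y = 3: RHS = 349 is not a perfect cube.
  y = -3: RHS = -353 is not a perfect cube.
Continuing the search up to |y| = 45 finds no solutions either.
No (x, y) in the scanned range satisfies the equation.

No integer solutions with |y| ≤ 45.


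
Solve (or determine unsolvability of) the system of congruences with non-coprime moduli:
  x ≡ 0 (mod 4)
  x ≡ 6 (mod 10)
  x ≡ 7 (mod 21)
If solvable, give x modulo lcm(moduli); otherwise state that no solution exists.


Moduli 4, 10, 21 are not pairwise coprime, so CRT works modulo lcm(m_i) when all pairwise compatibility conditions hold.
Pairwise compatibility: gcd(m_i, m_j) must divide a_i - a_j for every pair.
Merge one congruence at a time:
  Start: x ≡ 0 (mod 4).
  Combine with x ≡ 6 (mod 10): gcd(4, 10) = 2; 6 - 0 = 6, which IS divisible by 2, so compatible.
    Write x = 0 + 4·t and substitute into x ≡ 6 (mod 10): 4·t ≡ 6 − 0 = 6 (mod 10).
    Divide the congruence (and modulus) by g = 2: 2·t ≡ 3 (mod 5).
    The inverse of 2 mod 5 is 3 (since 2·3 = 6 = 1·5 + 1), so t ≡ 3·3 = 9 ≡ 4 (mod 5).
    Then x = 0 + 4·4 = 16, valid modulo lcm(4, 10) = 20: x ≡ 16 (mod 20).
  Combine with x ≡ 7 (mod 21): gcd(20, 21) = 1; 7 - 16 = -9, which IS divisible by 1, so compatible.
    Write x = 16 + 20·t and substitute into x ≡ 7 (mod 21): 20·t ≡ 7 − 16 = -9 (mod 21).
    Reduce coefficients mod 21: 20·t ≡ 12 (mod 21).
    The inverse of 20 mod 21 is 20 (since 20·20 = 400 = 19·21 + 1), so t ≡ 20·12 = 240 ≡ 9 (mod 21).
    Then x = 16 + 20·9 = 196, valid modulo lcm(20, 21) = 420: x ≡ 196 (mod 420).
Verify: 196 mod 4 = 0, 196 mod 10 = 6, 196 mod 21 = 7.

x ≡ 196 (mod 420).


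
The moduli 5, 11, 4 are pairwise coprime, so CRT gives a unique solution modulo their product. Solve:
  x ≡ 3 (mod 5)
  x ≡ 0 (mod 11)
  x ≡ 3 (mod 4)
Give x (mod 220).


Moduli 5, 11, 4 are pairwise coprime; by CRT there is a unique solution modulo M = 5 · 11 · 4 = 220.
Solve pairwise, accumulating the modulus:
  Start with x ≡ 3 (mod 5).
  Combine with x ≡ 0 (mod 11): since gcd(5, 11) = 1, we get a unique residue mod 55.
    Write x = 3 + 5·t and substitute into x ≡ 0 (mod 11): 5·t ≡ 0 − 3 = -3 (mod 11).
    Reduce coefficients mod 11: 5·t ≡ 8 (mod 11).
    The inverse of 5 mod 11 is 9 (since 5·9 = 45 = 4·11 + 1), so t ≡ 9·8 = 72 ≡ 6 (mod 11).
    Then x = 3 + 5·6 = 33, valid modulo lcm(5, 11) = 55: x ≡ 33 (mod 55).
  Combine with x ≡ 3 (mod 4): since gcd(55, 4) = 1, we get a unique residue mod 220.
    Write x = 33 + 55·t and substitute into x ≡ 3 (mod 4): 55·t ≡ 3 − 33 = -30 (mod 4).
    Reduce coefficients mod 4: 3·t ≡ 2 (mod 4).
    The inverse of 3 mod 4 is 3 (since 3·3 = 9 = 2·4 + 1), so t ≡ 3·2 = 6 ≡ 2 (mod 4).
    Then x = 33 + 55·2 = 143, valid modulo lcm(55, 4) = 220: x ≡ 143 (mod 220).
Verify: 143 mod 5 = 3 ✓, 143 mod 11 = 0 ✓, 143 mod 4 = 3 ✓.

x ≡ 143 (mod 220).


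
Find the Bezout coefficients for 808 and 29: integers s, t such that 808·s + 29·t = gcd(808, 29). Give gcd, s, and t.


Euclidean algorithm on (808, 29) — divide until remainder is 0:
  808 = 27 · 29 + 25
  29 = 1 · 25 + 4
  25 = 6 · 4 + 1
  4 = 4 · 1 + 0
gcd(808, 29) = 1.
Track Bezout coefficients alongside the remainders: start with r₀ = 808 = a·1 + b·0 (s = 1, t = 0) and r₁ = 29 = a·0 + b·1 (s = 0, t = 1); each new remainder r_{k+1} = r_{k-1} − q_k·r_k inherits s_{k+1} = s_{k-1} − q_k·s_k, t_{k+1} = t_{k-1} − q_k·t_k, so r_k = a·s_k + b·t_k at every step:
  q = 27: r = 25, s = 1 − 27·0 = 1, t = 0 − 27·1 = -27  (check: 808·1 + 29·(-27) = 25)
  q = 1: r = 4, s = 0 − 1·1 = -1, t = 1 − 1·(-27) = 28  (check: 808·(-1) + 29·28 = 4)
  q = 6: r = 1, s = 1 − 6·(-1) = 7, t = -27 − 6·28 = -195  (check: 808·7 + 29·(-195) = 1)
The row with r = 1 (the gcd) gives the Bezout coefficients s = 7, t = -195.
Result: 808 · (7) + 29 · (-195) = 1.

gcd(808, 29) = 1; s = 7, t = -195 (check: 808·7 + 29·(-195) = 1).


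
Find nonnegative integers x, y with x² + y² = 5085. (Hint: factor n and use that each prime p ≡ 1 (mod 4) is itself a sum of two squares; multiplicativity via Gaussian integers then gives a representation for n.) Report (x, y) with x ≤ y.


Step 1: Factor n = 5085 = 3^2 · 5 · 113.
Step 2: Check the mod-4 condition on each prime factor: 3 ≡ 3 (mod 4), exponent 2 (must be even); 5 ≡ 1 (mod 4), exponent 1; 113 ≡ 1 (mod 4), exponent 1.
All primes ≡ 3 (mod 4) appear to even exponent (or don't appear), so by the two-squares theorem n IS expressible as a sum of two squares.
Step 3: Build a representation. Group n = k² · m with k = 3 and m = 5 · 113 = 565 (a product of primes ≡ 1 (mod 4)); a representation of m scales to one of n via (k·x)² + (k·y)² = k²(x² + y²). Each prime p ≡ 1 (mod 4) is itself a sum of two squares; find a² by testing p − a² for a perfect square:
  5: 5 − 1² = 4 = 2² ⇒ 5 = 1² + 2².
  113: 113 − 1² = 112, 113 − 2² = 109, 113 − 3² = 104, 113 − 4² = 97, 113 − 5² = 88, 113 − 6² = 77, 113 − 7² = 64 = 8² ⇒ 113 = 7² + 8².
  Combine using the Brahmagupta–Fibonacci identity (a² + b²)(c² + d²) = (ac − bd)² + (ad + bc)² = (ac + bd)² + (ad − bc)²:
  5 · 113 = 565: from (1² + 2²)(7² + 8²), take (1·7 − 2·8, 1·8 + 2·7) = (7 − 16, 8 + 14) = (-9, 22); dropping signs (only squares matter) gives (9, 22); check 9² + 22² = 81 + 484 = 565 ✓.
  Scale by k = 3: (3·9, 3·22) = (27, 66).
Step 4: Order so x ≤ y and verify: 27² + 66² = 729 + 4356 = 5085 = n. ✓

n = 5085 = 27² + 66² (one valid representation with x ≤ y).


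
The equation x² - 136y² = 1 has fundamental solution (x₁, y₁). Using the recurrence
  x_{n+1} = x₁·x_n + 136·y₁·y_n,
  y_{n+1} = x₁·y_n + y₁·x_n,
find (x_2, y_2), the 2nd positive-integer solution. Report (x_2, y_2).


Step 1: Find the fundamental solution (x₁, y₁) of x² - 136y² = 1.
  Expand √136 as a continued fraction. a₀ = ⌊√136⌋ = 11; iterate m_{k+1} = d_k·a_k − m_k, d_{k+1} = (136 − m_{k+1}²)/d_k, a_{k+1} = ⌊(a₀ + m_{k+1})/d_{k+1}⌋ (starting m₀ = 0, d₀ = 1), with convergents p_k = a_k·p_{k-1} + p_{k-2}, q_k = a_k·q_{k-1} + q_{k-2} (p₋₁ = 1, q₋₁ = 0):
  k = 0: a₀ = 11; p₀/q₀ = 11/1; p₀² − 136·q₀² = 121 − 136 = -15.
  k = 1: m = 11, d = 15, a = ⌊(11 + 11)/15⌋ = 1; p/q = (1·11 + 1)/(1·1 + 0) = 12/1; p² − 136·q² = 144 − 136 = 8.
  k = 2: m = 4, d = 8, a = ⌊(11 + 4)/8⌋ = 1; p/q = (1·12 + 11)/(1·1 + 1) = 23/2; p² − 136·q² = 529 − 544 = -15.
  k = 3: m = 4, d = 15, a = ⌊(11 + 4)/15⌋ = 1; p/q = (1·23 + 12)/(1·2 + 1) = 35/3; p² − 136·q² = 1225 − 1224 = 1.
  The first convergent with p² − 136·q² = 1 gives the fundamental solution (x₁, y₁) = (35, 3).
Step 2: Apply the recurrence (x_{n+1}, y_{n+1}) = (x₁x_n + 136y₁y_n, x₁y_n + y₁x_n) repeatedly.
  From (x_1, y_1) = (35, 3): x_2 = 35·35 + 136·3·3 = 2449; y_2 = 35·3 + 3·35 = 210.
Step 3: Verify x_2² - 136·y_2² = 5997601 - 5997600 = 1 (should be 1). ✓

(x_1, y_1) = (35, 3); (x_2, y_2) = (2449, 210).


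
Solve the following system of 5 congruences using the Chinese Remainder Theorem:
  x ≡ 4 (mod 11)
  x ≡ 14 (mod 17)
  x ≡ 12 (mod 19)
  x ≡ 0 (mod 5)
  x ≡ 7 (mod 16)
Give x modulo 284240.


Product of moduli M = 11 · 17 · 19 · 5 · 16 = 284240.
Merge one congruence at a time:
  Start: x ≡ 4 (mod 11).
  Combine with x ≡ 14 (mod 17); new modulus lcm = 187.
    Write x = 4 + 11·t and substitute into x ≡ 14 (mod 17): 11·t ≡ 14 − 4 = 10 (mod 17).
    The inverse of 11 mod 17 is 14 (since 11·14 = 154 = 9·17 + 1), so t ≡ 14·10 = 140 ≡ 4 (mod 17).
    Then x = 4 + 11·4 = 48, valid modulo lcm(11, 17) = 187: x ≡ 48 (mod 187).
  Combine with x ≡ 12 (mod 19); new modulus lcm = 3553.
    Write x = 48 + 187·t and substitute into x ≡ 12 (mod 19): 187·t ≡ 12 − 48 = -36 (mod 19).
    Reduce coefficients mod 19: 16·t ≡ 2 (mod 19).
    The inverse of 16 mod 19 is 6 (since 16·6 = 96 = 5·19 + 1), so t ≡ 6·2 = 12 ≡ 12 (mod 19).
    Then x = 48 + 187·12 = 2292, valid modulo lcm(187, 19) = 3553: x ≡ 2292 (mod 3553).
  Combine with x ≡ 0 (mod 5); new modulus lcm = 17765.
    Write x = 2292 + 3553·t and substitute into x ≡ 0 (mod 5): 3553·t ≡ 0 − 2292 = -2292 (mod 5).
    Reduce coefficients mod 5: 3·t ≡ 3 (mod 5).
    The inverse of 3 mod 5 is 2 (since 3·2 = 6 = 1·5 + 1), so t ≡ 2·3 = 6 ≡ 1 (mod 5).
    Then x = 2292 + 3553·1 = 5845, valid modulo lcm(3553, 5) = 17765: x ≡ 5845 (mod 17765).
  Combine with x ≡ 7 (mod 16); new modulus lcm = 284240.
    Write x = 5845 + 17765·t and substitute into x ≡ 7 (mod 16): 17765·t ≡ 7 − 5845 = -5838 (mod 16).
    Reduce coefficients mod 16: 5·t ≡ 2 (mod 16).
    The inverse of 5 mod 16 is 13 (since 5·13 = 65 = 4·16 + 1), so t ≡ 13·2 = 26 ≡ 10 (mod 16).
    Then x = 5845 + 17765·10 = 183495, valid modulo lcm(17765, 16) = 284240: x ≡ 183495 (mod 284240).
Verify against each original: 183495 mod 11 = 4, 183495 mod 17 = 14, 183495 mod 19 = 12, 183495 mod 5 = 0, 183495 mod 16 = 7.

x ≡ 183495 (mod 284240).


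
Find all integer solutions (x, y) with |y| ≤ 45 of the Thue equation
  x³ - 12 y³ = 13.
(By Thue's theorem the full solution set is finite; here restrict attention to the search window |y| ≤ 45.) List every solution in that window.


The equation is x³ - 12y³ = 13. For fixed y, x³ = 12·y³ + 13, so a solution requires the RHS to be a perfect cube.
Strategy: iterate y from -45 to 45, compute RHS = 12·y³ + 13, and check whether it is a (positive or negative) perfect cube.
Check small values of y:
  y = 0: RHS = 13 is not a perfect cube.
  y = 1: RHS = 25 is not a perfect cube.
  y = -1: RHS = 1 = (1)³ ⇒ x = 1 works.
  y = 2: RHS = 109 is not a perfect cube.
  y = -2: RHS = -83 is not a perfect cube.
  y = 3: RHS = 337 is not a perfect cube.
  y = -3: RHS = -311 is not a perfect cube.
Continuing the search up to |y| = 45 finds no further solutions beyond those listed.
Collected solutions: (1, -1).

Solutions (with |y| ≤ 45): (1, -1).


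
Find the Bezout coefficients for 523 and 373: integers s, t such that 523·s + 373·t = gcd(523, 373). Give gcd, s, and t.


Euclidean algorithm on (523, 373) — divide until remainder is 0:
  523 = 1 · 373 + 150
  373 = 2 · 150 + 73
  150 = 2 · 73 + 4
  73 = 18 · 4 + 1
  4 = 4 · 1 + 0
gcd(523, 373) = 1.
Track Bezout coefficients alongside the remainders: start with r₀ = 523 = a·1 + b·0 (s = 1, t = 0) and r₁ = 373 = a·0 + b·1 (s = 0, t = 1); each new remainder r_{k+1} = r_{k-1} − q_k·r_k inherits s_{k+1} = s_{k-1} − q_k·s_k, t_{k+1} = t_{k-1} − q_k·t_k, so r_k = a·s_k + b·t_k at every step:
  q = 1: r = 150, s = 1 − 1·0 = 1, t = 0 − 1·1 = -1  (check: 523·1 + 373·(-1) = 150)
  q = 2: r = 73, s = 0 − 2·1 = -2, t = 1 − 2·(-1) = 3  (check: 523·(-2) + 373·3 = 73)
  q = 2: r = 4, s = 1 − 2·(-2) = 5, t = -1 − 2·3 = -7  (check: 523·5 + 373·(-7) = 4)
  q = 18: r = 1, s = -2 − 18·5 = -92, t = 3 − 18·(-7) = 129  (check: 523·(-92) + 373·129 = 1)
The row with r = 1 (the gcd) gives the Bezout coefficients s = -92, t = 129.
Result: 523 · (-92) + 373 · (129) = 1.

gcd(523, 373) = 1; s = -92, t = 129 (check: 523·(-92) + 373·129 = 1).


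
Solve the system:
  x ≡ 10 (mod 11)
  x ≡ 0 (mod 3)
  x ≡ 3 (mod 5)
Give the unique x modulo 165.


Moduli 11, 3, 5 are pairwise coprime; by CRT there is a unique solution modulo M = 11 · 3 · 5 = 165.
Solve pairwise, accumulating the modulus:
  Start with x ≡ 10 (mod 11).
  Combine with x ≡ 0 (mod 3): since gcd(11, 3) = 1, we get a unique residue mod 33.
    Write x = 10 + 11·t and substitute into x ≡ 0 (mod 3): 11·t ≡ 0 − 10 = -10 (mod 3).
    Reduce coefficients mod 3: 2·t ≡ 2 (mod 3).
    The inverse of 2 mod 3 is 2 (since 2·2 = 4 = 1·3 + 1), so t ≡ 2·2 = 4 ≡ 1 (mod 3).
    Then x = 10 + 11·1 = 21, valid modulo lcm(11, 3) = 33: x ≡ 21 (mod 33).
  Combine with x ≡ 3 (mod 5): since gcd(33, 5) = 1, we get a unique residue mod 165.
    Write x = 21 + 33·t and substitute into x ≡ 3 (mod 5): 33·t ≡ 3 − 21 = -18 (mod 5).
    Reduce coefficients mod 5: 3·t ≡ 2 (mod 5).
    The inverse of 3 mod 5 is 2 (since 3·2 = 6 = 1·5 + 1), so t ≡ 2·2 = 4 ≡ 4 (mod 5).
    Then x = 21 + 33·4 = 153, valid modulo lcm(33, 5) = 165: x ≡ 153 (mod 165).
Verify: 153 mod 11 = 10 ✓, 153 mod 3 = 0 ✓, 153 mod 5 = 3 ✓.

x ≡ 153 (mod 165).


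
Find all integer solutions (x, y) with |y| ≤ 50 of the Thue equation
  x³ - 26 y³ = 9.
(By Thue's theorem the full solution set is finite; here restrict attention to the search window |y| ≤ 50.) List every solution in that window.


The equation is x³ - 26y³ = 9. For fixed y, x³ = 26·y³ + 9, so a solution requires the RHS to be a perfect cube.
Strategy: iterate y from -50 to 50, compute RHS = 26·y³ + 9, and check whether it is a (positive or negative) perfect cube.
Check small values of y:
  y = 0: RHS = 9 is not a perfect cube.
  y = 1: RHS = 35 is not a perfect cube.
  y = -1: RHS = -17 is not a perfect cube.
  y = 2: RHS = 217 is not a perfect cube.
  y = -2: RHS = -199 is not a perfect cube.
  y = 3: RHS = 711 is not a perfect cube.
  y = -3: RHS = -693 is not a perfect cube.
Continuing the search up to |y| = 50 finds no solutions either.
No (x, y) in the scanned range satisfies the equation.

No integer solutions with |y| ≤ 50.


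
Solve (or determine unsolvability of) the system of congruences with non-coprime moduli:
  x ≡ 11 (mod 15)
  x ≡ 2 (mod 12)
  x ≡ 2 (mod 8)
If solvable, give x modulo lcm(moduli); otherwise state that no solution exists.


Moduli 15, 12, 8 are not pairwise coprime, so CRT works modulo lcm(m_i) when all pairwise compatibility conditions hold.
Pairwise compatibility: gcd(m_i, m_j) must divide a_i - a_j for every pair.
Merge one congruence at a time:
  Start: x ≡ 11 (mod 15).
  Combine with x ≡ 2 (mod 12): gcd(15, 12) = 3; 2 - 11 = -9, which IS divisible by 3, so compatible.
    Write x = 11 + 15·t and substitute into x ≡ 2 (mod 12): 15·t ≡ 2 − 11 = -9 (mod 12).
    Divide the congruence (and modulus) by g = 3: 5·t ≡ -3 (mod 4).
    Reduce coefficients mod 4: 1·t ≡ 1 (mod 4).
    So t ≡ 1 (mod 4).
    Then x = 11 + 15·1 = 26, valid modulo lcm(15, 12) = 60: x ≡ 26 (mod 60).
  Combine with x ≡ 2 (mod 8): gcd(60, 8) = 4; 2 - 26 = -24, which IS divisible by 4, so compatible.
    Write x = 26 + 60·t and substitute into x ≡ 2 (mod 8): 60·t ≡ 2 − 26 = -24 (mod 8).
    Divide the congruence (and modulus) by g = 4: 15·t ≡ -6 (mod 2).
    Reduce coefficients mod 2: 1·t ≡ 0 (mod 2).
    So t ≡ 0 (mod 2).
    Then x = 26 + 60·0 = 26, valid modulo lcm(60, 8) = 120: x ≡ 26 (mod 120).
Verify: 26 mod 15 = 11, 26 mod 12 = 2, 26 mod 8 = 2.

x ≡ 26 (mod 120).


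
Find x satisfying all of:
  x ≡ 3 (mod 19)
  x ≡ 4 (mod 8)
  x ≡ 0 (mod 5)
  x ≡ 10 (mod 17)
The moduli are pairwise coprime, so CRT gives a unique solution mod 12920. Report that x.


Product of moduli M = 19 · 8 · 5 · 17 = 12920.
Merge one congruence at a time:
  Start: x ≡ 3 (mod 19).
  Combine with x ≡ 4 (mod 8); new modulus lcm = 152.
    Write x = 3 + 19·t and substitute into x ≡ 4 (mod 8): 19·t ≡ 4 − 3 = 1 (mod 8).
    Reduce coefficients mod 8: 3·t ≡ 1 (mod 8).
    The inverse of 3 mod 8 is 3 (since 3·3 = 9 = 1·8 + 1), so t ≡ 3·1 = 3 ≡ 3 (mod 8).
    Then x = 3 + 19·3 = 60, valid modulo lcm(19, 8) = 152: x ≡ 60 (mod 152).
  Combine with x ≡ 0 (mod 5); new modulus lcm = 760.
    Write x = 60 + 152·t and substitute into x ≡ 0 (mod 5): 152·t ≡ 0 − 60 = -60 (mod 5).
    Reduce coefficients mod 5: 2·t ≡ 0 (mod 5).
    The inverse of 2 mod 5 is 3 (since 2·3 = 6 = 1·5 + 1), so t ≡ 3·0 = 0 ≡ 0 (mod 5).
    Then x = 60 + 152·0 = 60, valid modulo lcm(152, 5) = 760: x ≡ 60 (mod 760).
  Combine with x ≡ 10 (mod 17); new modulus lcm = 12920.
    Write x = 60 + 760·t and substitute into x ≡ 10 (mod 17): 760·t ≡ 10 − 60 = -50 (mod 17).
    Reduce coefficients mod 17: 12·t ≡ 1 (mod 17).
    The inverse of 12 mod 17 is 10 (since 12·10 = 120 = 7·17 + 1), so t ≡ 10·1 = 10 ≡ 10 (mod 17).
    Then x = 60 + 760·10 = 7660, valid modulo lcm(760, 17) = 12920: x ≡ 7660 (mod 12920).
Verify against each original: 7660 mod 19 = 3, 7660 mod 8 = 4, 7660 mod 5 = 0, 7660 mod 17 = 10.

x ≡ 7660 (mod 12920).


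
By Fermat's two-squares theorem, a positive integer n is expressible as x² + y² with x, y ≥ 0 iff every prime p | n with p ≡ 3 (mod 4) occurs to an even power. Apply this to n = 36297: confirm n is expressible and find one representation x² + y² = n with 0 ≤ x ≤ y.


Step 1: Factor n = 36297 = 3^2 · 37 · 109.
Step 2: Check the mod-4 condition on each prime factor: 3 ≡ 3 (mod 4), exponent 2 (must be even); 37 ≡ 1 (mod 4), exponent 1; 109 ≡ 1 (mod 4), exponent 1.
All primes ≡ 3 (mod 4) appear to even exponent (or don't appear), so by the two-squares theorem n IS expressible as a sum of two squares.
Step 3: Build a representation. Group n = k² · m with k = 3 and m = 37 · 109 = 4033 (a product of primes ≡ 1 (mod 4)); a representation of m scales to one of n via (k·x)² + (k·y)² = k²(x² + y²). Each prime p ≡ 1 (mod 4) is itself a sum of two squares; find a² by testing p − a² for a perfect square:
  37: 37 − 1² = 36 = 6² ⇒ 37 = 1² + 6².
  109: 109 − 1² = 108, 109 − 2² = 105, 109 − 3² = 100 = 10² ⇒ 109 = 3² + 10².
  Combine using the Brahmagupta–Fibonacci identity (a² + b²)(c² + d²) = (ac − bd)² + (ad + bc)² = (ac + bd)² + (ad − bc)²:
  37 · 109 = 4033: from (1² + 6²)(3² + 10²), take (1·3 − 6·10, 1·10 + 6·3) = (3 − 60, 10 + 18) = (-57, 28); dropping signs (only squares matter) gives (57, 28); check 57² + 28² = 3249 + 784 = 4033 ✓.
  Scale by k = 3: (3·57, 3·28) = (171, 84).
Step 4: Order so x ≤ y and verify: 84² + 171² = 7056 + 29241 = 36297 = n. ✓

n = 36297 = 84² + 171² (one valid representation with x ≤ y).


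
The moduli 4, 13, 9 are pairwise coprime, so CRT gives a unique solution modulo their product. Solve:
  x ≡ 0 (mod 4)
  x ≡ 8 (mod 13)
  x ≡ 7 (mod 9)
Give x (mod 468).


Moduli 4, 13, 9 are pairwise coprime; by CRT there is a unique solution modulo M = 4 · 13 · 9 = 468.
Solve pairwise, accumulating the modulus:
  Start with x ≡ 0 (mod 4).
  Combine with x ≡ 8 (mod 13): since gcd(4, 13) = 1, we get a unique residue mod 52.
    Write x = 0 + 4·t and substitute into x ≡ 8 (mod 13): 4·t ≡ 8 − 0 = 8 (mod 13).
    The inverse of 4 mod 13 is 10 (since 4·10 = 40 = 3·13 + 1), so t ≡ 10·8 = 80 ≡ 2 (mod 13).
    Then x = 0 + 4·2 = 8, valid modulo lcm(4, 13) = 52: x ≡ 8 (mod 52).
  Combine with x ≡ 7 (mod 9): since gcd(52, 9) = 1, we get a unique residue mod 468.
    Write x = 8 + 52·t and substitute into x ≡ 7 (mod 9): 52·t ≡ 7 − 8 = -1 (mod 9).
    Reduce coefficients mod 9: 7·t ≡ 8 (mod 9).
    The inverse of 7 mod 9 is 4 (since 7·4 = 28 = 3·9 + 1), so t ≡ 4·8 = 32 ≡ 5 (mod 9).
    Then x = 8 + 52·5 = 268, valid modulo lcm(52, 9) = 468: x ≡ 268 (mod 468).
Verify: 268 mod 4 = 0 ✓, 268 mod 13 = 8 ✓, 268 mod 9 = 7 ✓.

x ≡ 268 (mod 468).


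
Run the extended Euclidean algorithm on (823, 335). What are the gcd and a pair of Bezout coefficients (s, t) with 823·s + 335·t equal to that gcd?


Euclidean algorithm on (823, 335) — divide until remainder is 0:
  823 = 2 · 335 + 153
  335 = 2 · 153 + 29
  153 = 5 · 29 + 8
  29 = 3 · 8 + 5
  8 = 1 · 5 + 3
  5 = 1 · 3 + 2
  3 = 1 · 2 + 1
  2 = 2 · 1 + 0
gcd(823, 335) = 1.
Track Bezout coefficients alongside the remainders: start with r₀ = 823 = a·1 + b·0 (s = 1, t = 0) and r₁ = 335 = a·0 + b·1 (s = 0, t = 1); each new remainder r_{k+1} = r_{k-1} − q_k·r_k inherits s_{k+1} = s_{k-1} − q_k·s_k, t_{k+1} = t_{k-1} − q_k·t_k, so r_k = a·s_k + b·t_k at every step:
  q = 2: r = 153, s = 1 − 2·0 = 1, t = 0 − 2·1 = -2  (check: 823·1 + 335·(-2) = 153)
  q = 2: r = 29, s = 0 − 2·1 = -2, t = 1 − 2·(-2) = 5  (check: 823·(-2) + 335·5 = 29)
  q = 5: r = 8, s = 1 − 5·(-2) = 11, t = -2 − 5·5 = -27  (check: 823·11 + 335·(-27) = 8)
  q = 3: r = 5, s = -2 − 3·11 = -35, t = 5 − 3·(-27) = 86  (check: 823·(-35) + 335·86 = 5)
  q = 1: r = 3, s = 11 − 1·(-35) = 46, t = -27 − 1·86 = -113  (check: 823·46 + 335·(-113) = 3)
  q = 1: r = 2, s = -35 − 1·46 = -81, t = 86 − 1·(-113) = 199  (check: 823·(-81) + 335·199 = 2)
  q = 1: r = 1, s = 46 − 1·(-81) = 127, t = -113 − 1·199 = -312  (check: 823·127 + 335·(-312) = 1)
The row with r = 1 (the gcd) gives the Bezout coefficients s = 127, t = -312.
Result: 823 · (127) + 335 · (-312) = 1.

gcd(823, 335) = 1; s = 127, t = -312 (check: 823·127 + 335·(-312) = 1).


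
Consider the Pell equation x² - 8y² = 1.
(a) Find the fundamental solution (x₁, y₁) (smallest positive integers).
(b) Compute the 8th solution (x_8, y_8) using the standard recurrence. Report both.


Step 1: Find the fundamental solution (x₁, y₁) of x² - 8y² = 1.
  Expand √8 as a continued fraction. a₀ = ⌊√8⌋ = 2; iterate m_{k+1} = d_k·a_k − m_k, d_{k+1} = (8 − m_{k+1}²)/d_k, a_{k+1} = ⌊(a₀ + m_{k+1})/d_{k+1}⌋ (starting m₀ = 0, d₀ = 1), with convergents p_k = a_k·p_{k-1} + p_{k-2}, q_k = a_k·q_{k-1} + q_{k-2} (p₋₁ = 1, q₋₁ = 0):
  k = 0: a₀ = 2; p₀/q₀ = 2/1; p₀² − 8·q₀² = 4 − 8 = -4.
  k = 1: m = 2, d = 4, a = ⌊(2 + 2)/4⌋ = 1; p/q = (1·2 + 1)/(1·1 + 0) = 3/1; p² − 8·q² = 9 − 8 = 1.
  The first convergent with p² − 8·q² = 1 gives the fundamental solution (x₁, y₁) = (3, 1).
Step 2: Apply the recurrence (x_{n+1}, y_{n+1}) = (x₁x_n + 8y₁y_n, x₁y_n + y₁x_n) repeatedly.
  From (x_1, y_1) = (3, 1): x_2 = 3·3 + 8·1·1 = 17; y_2 = 3·1 + 1·3 = 6.
  From (x_2, y_2) = (17, 6): x_3 = 3·17 + 8·1·6 = 99; y_3 = 3·6 + 1·17 = 35.
  From (x_3, y_3) = (99, 35): x_4 = 3·99 + 8·1·35 = 577; y_4 = 3·35 + 1·99 = 204.
  From (x_4, y_4) = (577, 204): x_5 = 3·577 + 8·1·204 = 3363; y_5 = 3·204 + 1·577 = 1189.
  From (x_5, y_5) = (3363, 1189): x_6 = 3·3363 + 8·1·1189 = 19601; y_6 = 3·1189 + 1·3363 = 6930.
  From (x_6, y_6) = (19601, 6930): x_7 = 3·19601 + 8·1·6930 = 114243; y_7 = 3·6930 + 1·19601 = 40391.
  From (x_7, y_7) = (114243, 40391): x_8 = 3·114243 + 8·1·40391 = 665857; y_8 = 3·40391 + 1·114243 = 235416.
Step 3: Verify x_8² - 8·y_8² = 443365544449 - 443365544448 = 1 (should be 1). ✓

(x_1, y_1) = (3, 1); (x_8, y_8) = (665857, 235416).


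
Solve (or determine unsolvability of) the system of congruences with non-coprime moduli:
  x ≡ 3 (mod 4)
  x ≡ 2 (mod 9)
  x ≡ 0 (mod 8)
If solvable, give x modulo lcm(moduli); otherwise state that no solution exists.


Moduli 4, 9, 8 are not pairwise coprime, so CRT works modulo lcm(m_i) when all pairwise compatibility conditions hold.
Pairwise compatibility: gcd(m_i, m_j) must divide a_i - a_j for every pair.
Merge one congruence at a time:
  Start: x ≡ 3 (mod 4).
  Combine with x ≡ 2 (mod 9): gcd(4, 9) = 1; 2 - 3 = -1, which IS divisible by 1, so compatible.
    Write x = 3 + 4·t and substitute into x ≡ 2 (mod 9): 4·t ≡ 2 − 3 = -1 (mod 9).
    Reduce coefficients mod 9: 4·t ≡ 8 (mod 9).
    The inverse of 4 mod 9 is 7 (since 4·7 = 28 = 3·9 + 1), so t ≡ 7·8 = 56 ≡ 2 (mod 9).
    Then x = 3 + 4·2 = 11, valid modulo lcm(4, 9) = 36: x ≡ 11 (mod 36).
  Combine with x ≡ 0 (mod 8): gcd(36, 8) = 4, and 0 - 11 = -11 is NOT divisible by 4.
    ⇒ system is inconsistent (no integer solution).

No solution (the system is inconsistent).


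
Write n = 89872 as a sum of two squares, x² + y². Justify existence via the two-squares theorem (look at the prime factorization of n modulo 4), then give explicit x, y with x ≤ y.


Step 1: Factor n = 89872 = 2^4 · 41 · 137.
Step 2: Check the mod-4 condition on each prime factor: 2 = 2 (special); 41 ≡ 1 (mod 4), exponent 1; 137 ≡ 1 (mod 4), exponent 1.
All primes ≡ 3 (mod 4) appear to even exponent (or don't appear), so by the two-squares theorem n IS expressible as a sum of two squares.
Step 3: Build a representation. Group n = k² · m with k = 4 and m = 41 · 137 = 5617 (a product of primes ≡ 1 (mod 4)); a representation of m scales to one of n via (k·x)² + (k·y)² = k²(x² + y²). Each prime p ≡ 1 (mod 4) is itself a sum of two squares; find a² by testing p − a² for a perfect square:
  41: 41 − 1² = 40, 41 − 2² = 37, 41 − 3² = 32, 41 − 4² = 25 = 5² ⇒ 41 = 4² + 5².
  137: 137 − 1² = 136, 137 − 2² = 133, 137 − 3² = 128, 137 − 4² = 121 = 11² ⇒ 137 = 4² + 11².
  Combine using the Brahmagupta–Fibonacci identity (a² + b²)(c² + d²) = (ac − bd)² + (ad + bc)² = (ac + bd)² + (ad − bc)²:
  41 · 137 = 5617: from (4² + 5²)(4² + 11²), take (4·4 − 5·11, 4·11 + 5·4) = (16 − 55, 44 + 20) = (-39, 64); dropping signs (only squares matter) gives (39, 64); check 39² + 64² = 1521 + 4096 = 5617 ✓.
  Scale by k = 4: (4·39, 4·64) = (156, 256).
Step 4: Order so x ≤ y and verify: 156² + 256² = 24336 + 65536 = 89872 = n. ✓

n = 89872 = 156² + 256² (one valid representation with x ≤ y).


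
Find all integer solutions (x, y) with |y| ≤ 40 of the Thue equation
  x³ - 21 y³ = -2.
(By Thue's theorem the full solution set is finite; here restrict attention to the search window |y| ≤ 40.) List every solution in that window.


The equation is x³ - 21y³ = -2. For fixed y, x³ = 21·y³ − 2, so a solution requires the RHS to be a perfect cube.
Strategy: iterate y from -40 to 40, compute RHS = 21·y³ − 2, and check whether it is a (positive or negative) perfect cube.
Check small values of y:
  y = 0: RHS = -2 is not a perfect cube.
  y = 1: RHS = 19 is not a perfect cube.
  y = -1: RHS = -23 is not a perfect cube.
  y = 2: RHS = 166 is not a perfect cube.
  y = -2: RHS = -170 is not a perfect cube.
  y = 3: RHS = 565 is not a perfect cube.
  y = -3: RHS = -569 is not a perfect cube.
Continuing the search up to |y| = 40 finds no solutions either.
No (x, y) in the scanned range satisfies the equation.

No integer solutions with |y| ≤ 40.
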